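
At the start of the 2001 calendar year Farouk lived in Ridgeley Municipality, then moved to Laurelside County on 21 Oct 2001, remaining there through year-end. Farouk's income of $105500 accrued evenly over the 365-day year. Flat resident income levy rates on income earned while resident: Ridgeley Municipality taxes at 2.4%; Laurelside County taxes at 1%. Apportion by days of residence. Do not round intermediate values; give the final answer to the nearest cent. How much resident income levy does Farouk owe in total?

Ridgeley Municipality, 1 Jan – 20 Oct 2001: 293 days → $105500 × 2.4% × 293/365 = $2032.5370
Laurelside County, 21 Oct – 31 Dec 2001: 72 days → $105500 × 1% × 72/365 = $208.1096
Total = $2240.6466

$2240.65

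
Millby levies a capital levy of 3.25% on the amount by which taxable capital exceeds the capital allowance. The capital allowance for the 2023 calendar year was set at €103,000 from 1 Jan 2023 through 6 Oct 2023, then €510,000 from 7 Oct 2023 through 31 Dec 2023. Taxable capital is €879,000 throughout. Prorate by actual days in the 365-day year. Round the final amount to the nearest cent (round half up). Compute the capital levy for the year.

€22,103.38

1 Jan – 6 Oct 2023: 279 days, exemption €103,000 → (€879,000 − €103,000) × 3.25% × 279/365 = €19,277.7534
7 Oct – 31 Dec 2023: 86 days, exemption €510,000 → (€879,000 − €510,000) × 3.25% × 86/365 = €2,825.6301
Total = €22,103.3836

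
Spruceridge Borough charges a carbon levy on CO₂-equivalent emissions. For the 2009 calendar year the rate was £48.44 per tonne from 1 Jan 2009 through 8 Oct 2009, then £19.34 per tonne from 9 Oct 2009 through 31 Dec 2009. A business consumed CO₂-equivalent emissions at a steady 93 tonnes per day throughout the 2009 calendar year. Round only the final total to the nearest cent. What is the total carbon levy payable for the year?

1 Jan – 8 Oct 2009: 281 days × 93 tonnes/day = 26,133 tonnes at £48.44/tonne → £1,265,882.52
9 Oct – 31 Dec 2009: 84 days × 93 tonnes/day = 7,812 tonnes at £19.34/tonne → £151,084.08

£1,416,966.60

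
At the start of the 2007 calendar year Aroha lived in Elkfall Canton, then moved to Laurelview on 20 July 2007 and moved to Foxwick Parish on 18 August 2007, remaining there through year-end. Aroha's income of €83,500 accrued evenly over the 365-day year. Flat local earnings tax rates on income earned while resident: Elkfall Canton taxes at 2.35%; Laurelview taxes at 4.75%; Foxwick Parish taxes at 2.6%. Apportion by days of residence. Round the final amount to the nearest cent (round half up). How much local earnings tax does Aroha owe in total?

€2,199.25

Elkfall Canton, 1 January – 19 July 2007: 200 days → €83,500 × 2.35% × 200/365 = €1,075.2055
Laurelview, 20 July – 17 August 2007: 29 days → €83,500 × 4.75% × 29/365 = €315.1267
Foxwick Parish, 18 August – 31 December 2007: 136 days → €83,500 × 2.6% × 136/365 = €808.9205
Total = €2,199.2527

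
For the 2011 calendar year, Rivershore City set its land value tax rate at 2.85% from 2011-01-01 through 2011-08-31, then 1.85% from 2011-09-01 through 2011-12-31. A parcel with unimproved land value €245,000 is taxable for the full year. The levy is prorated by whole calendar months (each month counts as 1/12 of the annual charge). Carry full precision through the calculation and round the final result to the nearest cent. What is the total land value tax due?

€6,165.83

2011-01-01 to 2011-08-31: 8 months at 2.85% → €245,000 × 2.85% × 8/12 = €4,655.0000
2011-09-01 to 2011-12-31: 4 months at 1.85% → €245,000 × 1.85% × 4/12 = €1,510.8333
Total = €6,165.8333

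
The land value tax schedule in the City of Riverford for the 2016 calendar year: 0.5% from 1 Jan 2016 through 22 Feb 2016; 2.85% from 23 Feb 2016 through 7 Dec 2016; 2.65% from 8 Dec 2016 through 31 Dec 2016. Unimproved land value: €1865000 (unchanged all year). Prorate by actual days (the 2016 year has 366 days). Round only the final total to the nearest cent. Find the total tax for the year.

1 Jan – 22 Feb 2016: 53 days at 0.5% → €1865000 × 0.5% × 53/366 = €1350.3415
23 Feb – 7 Dec 2016: 289 days at 2.85% → €1865000 × 2.85% × 289/366 = €41970.1434
8 Dec – 31 Dec 2016: 24 days at 2.65% → €1865000 × 2.65% × 24/366 = €3240.8197
Total = €46561.3046

€46561.30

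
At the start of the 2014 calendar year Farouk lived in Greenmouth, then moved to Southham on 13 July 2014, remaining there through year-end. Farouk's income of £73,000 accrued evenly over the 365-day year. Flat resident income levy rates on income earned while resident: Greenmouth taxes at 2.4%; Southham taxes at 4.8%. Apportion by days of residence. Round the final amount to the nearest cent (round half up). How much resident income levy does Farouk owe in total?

£2,577.60

Greenmouth, 1 January – 12 July 2014: 193 days → £73,000 × 2.4% × 193/365 = £926.4000
Southham, 13 July – 31 December 2014: 172 days → £73,000 × 4.8% × 172/365 = £1,651.2000
Total = £2,577.6000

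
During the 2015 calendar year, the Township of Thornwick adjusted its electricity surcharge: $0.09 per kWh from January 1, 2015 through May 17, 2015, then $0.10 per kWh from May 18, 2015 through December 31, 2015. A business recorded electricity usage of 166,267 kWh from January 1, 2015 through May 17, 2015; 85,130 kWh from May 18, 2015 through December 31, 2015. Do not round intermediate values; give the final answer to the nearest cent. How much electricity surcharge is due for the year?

January 1 – May 17, 2015: 166,267 kWh at $0.09/kWh → $14,964.03
May 18 – December 31, 2015: 85,130 kWh at $0.10/kWh → $8,513.00

$23,477.03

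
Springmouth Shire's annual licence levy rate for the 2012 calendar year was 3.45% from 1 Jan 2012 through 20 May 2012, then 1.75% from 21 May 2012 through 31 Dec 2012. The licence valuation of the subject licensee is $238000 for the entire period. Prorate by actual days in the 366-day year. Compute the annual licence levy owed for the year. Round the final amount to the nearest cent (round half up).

1 Jan – 20 May 2012: 141 days at 3.45% → $238000 × 3.45% × 141/366 = $3163.2541
21 May – 31 Dec 2012: 225 days at 1.75% → $238000 × 1.75% × 225/366 = $2560.4508
Total = $5723.7049

$5723.70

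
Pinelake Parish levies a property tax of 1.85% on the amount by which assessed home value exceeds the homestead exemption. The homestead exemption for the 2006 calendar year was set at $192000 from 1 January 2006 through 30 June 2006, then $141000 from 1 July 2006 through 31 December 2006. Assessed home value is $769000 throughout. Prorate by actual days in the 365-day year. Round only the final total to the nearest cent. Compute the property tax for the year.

$11150.13

1 January – 30 June 2006: 181 days, exemption $192000 → ($769000 − $192000) × 1.85% × 181/365 = $5293.3822
1 July – 31 December 2006: 184 days, exemption $141000 → ($769000 − $141000) × 1.85% × 184/365 = $5856.7452
Total = $11150.1274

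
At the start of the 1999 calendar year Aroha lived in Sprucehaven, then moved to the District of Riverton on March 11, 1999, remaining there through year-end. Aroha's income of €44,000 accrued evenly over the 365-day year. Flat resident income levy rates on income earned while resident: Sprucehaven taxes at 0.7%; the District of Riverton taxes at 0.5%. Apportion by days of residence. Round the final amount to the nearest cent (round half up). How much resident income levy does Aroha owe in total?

Sprucehaven, January 1 – March 10, 1999: 69 days → €44,000 × 0.7% × 69/365 = €58.2247
The District of Riverton, March 11 – December 31, 1999: 296 days → €44,000 × 0.5% × 296/365 = €178.4110
Total = €236.6356

€236.64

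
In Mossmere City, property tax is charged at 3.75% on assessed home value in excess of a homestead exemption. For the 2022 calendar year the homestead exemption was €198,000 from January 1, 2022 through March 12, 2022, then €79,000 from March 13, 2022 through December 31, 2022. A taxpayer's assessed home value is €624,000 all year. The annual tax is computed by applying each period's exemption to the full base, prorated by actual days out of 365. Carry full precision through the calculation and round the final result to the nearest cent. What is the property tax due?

€19,569.45

January 1 – March 12, 2022: 71 days, exemption €198,000 → (€624,000 − €198,000) × 3.75% × 71/365 = €3,107.4658
March 13 – December 31, 2022: 294 days, exemption €79,000 → (€624,000 − €79,000) × 3.75% × 294/365 = €16,461.9863
Total = €19,569.4521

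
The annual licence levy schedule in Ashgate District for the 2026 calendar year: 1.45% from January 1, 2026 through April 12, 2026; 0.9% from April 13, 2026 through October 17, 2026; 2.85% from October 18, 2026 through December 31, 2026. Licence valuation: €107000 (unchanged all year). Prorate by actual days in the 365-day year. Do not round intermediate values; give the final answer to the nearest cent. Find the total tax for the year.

€1556.19

January 1 – April 12, 2026: 102 days at 1.45% → €107000 × 1.45% × 102/365 = €433.5699
April 13 – October 17, 2026: 188 days at 0.9% → €107000 × 0.9% × 188/365 = €496.0110
October 18 – December 31, 2026: 75 days at 2.85% → €107000 × 2.85% × 75/365 = €626.6096
Total = €1556.1904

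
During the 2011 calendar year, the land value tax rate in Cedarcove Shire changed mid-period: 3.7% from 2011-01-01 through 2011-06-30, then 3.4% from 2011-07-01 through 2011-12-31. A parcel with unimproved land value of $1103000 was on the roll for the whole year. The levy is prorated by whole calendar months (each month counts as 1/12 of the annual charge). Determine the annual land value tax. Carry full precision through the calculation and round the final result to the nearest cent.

2011-01-01 to 2011-06-30: 6 months at 3.7% → $1103000 × 3.7% × 6/12 = $20405.5000
2011-07-01 to 2011-12-31: 6 months at 3.4% → $1103000 × 3.4% × 6/12 = $18751.0000
Total = $39156.5000

$39156.50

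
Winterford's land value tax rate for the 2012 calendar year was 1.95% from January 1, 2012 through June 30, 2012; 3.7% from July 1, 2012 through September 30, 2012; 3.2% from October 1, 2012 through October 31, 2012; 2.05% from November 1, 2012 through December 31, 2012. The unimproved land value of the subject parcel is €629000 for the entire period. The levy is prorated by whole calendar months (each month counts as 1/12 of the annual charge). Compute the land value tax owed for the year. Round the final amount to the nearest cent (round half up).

€15777.42

January 1 – June 30, 2012: 6 months at 1.95% → €629000 × 1.95% × 6/12 = €6132.7500
July 1 – September 30, 2012: 3 months at 3.7% → €629000 × 3.7% × 3/12 = €5818.2500
October 1 – October 31, 2012: 1 month at 3.2% → €629000 × 3.2% × 1/12 = €1677.3333
November 1 – December 31, 2012: 2 months at 2.05% → €629000 × 2.05% × 2/12 = €2149.0833
Total = €15777.4167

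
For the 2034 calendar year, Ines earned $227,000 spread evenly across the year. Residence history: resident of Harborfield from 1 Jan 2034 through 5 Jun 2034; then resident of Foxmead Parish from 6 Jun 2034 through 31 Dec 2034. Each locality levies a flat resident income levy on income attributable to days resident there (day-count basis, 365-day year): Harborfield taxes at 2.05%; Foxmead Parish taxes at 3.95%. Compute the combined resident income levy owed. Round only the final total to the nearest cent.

Harborfield, 1 Jan – 5 Jun 2034: 156 days → $227,000 × 2.05% × 156/365 = $1,988.8932
Foxmead Parish, 6 Jun – 31 Dec 2034: 209 days → $227,000 × 3.95% × 209/365 = $5,134.2425
Total = $7,123.1356

$7,123.14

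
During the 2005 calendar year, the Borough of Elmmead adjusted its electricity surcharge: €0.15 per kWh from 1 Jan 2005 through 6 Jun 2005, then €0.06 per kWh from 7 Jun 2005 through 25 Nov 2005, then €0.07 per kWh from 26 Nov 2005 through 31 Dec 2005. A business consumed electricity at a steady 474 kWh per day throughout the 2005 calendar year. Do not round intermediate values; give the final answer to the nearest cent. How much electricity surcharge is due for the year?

1 Jan – 6 Jun 2005: 157 days × 474 kWh/day = 74,418 kWh at €0.15/kWh → €11,162.70
7 Jun – 25 Nov 2005: 172 days × 474 kWh/day = 81,528 kWh at €0.06/kWh → €4,891.68
26 Nov – 31 Dec 2005: 36 days × 474 kWh/day = 17,064 kWh at €0.07/kWh → €1,194.48

€17,248.86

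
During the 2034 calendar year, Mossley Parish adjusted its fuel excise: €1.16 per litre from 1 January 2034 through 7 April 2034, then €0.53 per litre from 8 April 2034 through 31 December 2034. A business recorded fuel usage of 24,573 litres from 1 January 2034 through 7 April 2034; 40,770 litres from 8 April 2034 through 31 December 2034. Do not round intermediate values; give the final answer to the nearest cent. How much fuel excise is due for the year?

1 January – 7 April 2034: 24,573 litres at €1.16/litre → €28504.68
8 April – 31 December 2034: 40,770 litres at €0.53/litre → €21608.10

€50112.78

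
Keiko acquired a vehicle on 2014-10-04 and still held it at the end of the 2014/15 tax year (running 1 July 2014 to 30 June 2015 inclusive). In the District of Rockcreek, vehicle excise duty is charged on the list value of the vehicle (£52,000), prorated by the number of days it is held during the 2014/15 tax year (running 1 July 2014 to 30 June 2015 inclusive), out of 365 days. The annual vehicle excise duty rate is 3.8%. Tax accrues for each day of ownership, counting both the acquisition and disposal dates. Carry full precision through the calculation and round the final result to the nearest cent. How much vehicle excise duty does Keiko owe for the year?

£1,461.70

Days held (2014-10-04 to 2015-06-30): 270 out of 365
Tax = £52,000 × 3.8% × 270/365 = £1,461.6986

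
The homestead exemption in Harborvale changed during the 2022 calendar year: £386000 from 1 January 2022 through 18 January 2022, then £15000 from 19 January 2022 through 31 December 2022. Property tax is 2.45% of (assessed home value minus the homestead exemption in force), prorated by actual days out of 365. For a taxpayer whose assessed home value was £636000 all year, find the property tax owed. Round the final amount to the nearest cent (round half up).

1 January – 18 January 2022: 18 days, exemption £386000 → (£636000 − £386000) × 2.45% × 18/365 = £302.0548
19 January – 31 December 2022: 347 days, exemption £15000 → (£636000 − £15000) × 2.45% × 347/365 = £14464.1959
Total = £14766.2507

£14766.25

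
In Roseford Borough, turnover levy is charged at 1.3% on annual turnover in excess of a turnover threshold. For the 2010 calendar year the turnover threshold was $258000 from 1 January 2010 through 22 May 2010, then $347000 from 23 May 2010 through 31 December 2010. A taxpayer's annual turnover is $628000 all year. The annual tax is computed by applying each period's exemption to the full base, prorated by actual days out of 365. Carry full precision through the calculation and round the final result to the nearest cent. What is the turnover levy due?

1 January – 22 May 2010: 142 days, exemption $258000 → ($628000 − $258000) × 1.3% × 142/365 = $1871.2877
23 May – 31 December 2010: 223 days, exemption $347000 → ($628000 − $347000) × 1.3% × 223/365 = $2231.8329
Total = $4103.1205

$4103.12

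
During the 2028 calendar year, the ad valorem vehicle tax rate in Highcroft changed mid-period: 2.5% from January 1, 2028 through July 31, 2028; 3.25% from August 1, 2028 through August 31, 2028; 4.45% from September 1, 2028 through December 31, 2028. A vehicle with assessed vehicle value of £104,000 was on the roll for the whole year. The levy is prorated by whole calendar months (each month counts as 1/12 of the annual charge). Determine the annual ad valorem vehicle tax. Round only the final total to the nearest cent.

£3,341.00

January 1 – July 31, 2028: 7 months at 2.5% → £104,000 × 2.5% × 7/12 = £1,516.6667
August 1 – August 31, 2028: 1 month at 3.25% → £104,000 × 3.25% × 1/12 = £281.6667
September 1 – December 31, 2028: 4 months at 4.45% → £104,000 × 4.45% × 4/12 = £1,542.6667
Total = £3,341.0000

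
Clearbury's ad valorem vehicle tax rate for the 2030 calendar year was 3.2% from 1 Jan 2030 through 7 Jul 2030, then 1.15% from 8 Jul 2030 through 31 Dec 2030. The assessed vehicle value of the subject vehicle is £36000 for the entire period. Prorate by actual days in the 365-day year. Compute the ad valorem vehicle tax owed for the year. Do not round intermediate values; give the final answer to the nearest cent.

1 Jan – 7 Jul 2030: 188 days at 3.2% → £36000 × 3.2% × 188/365 = £593.3589
8 Jul – 31 Dec 2030: 177 days at 1.15% → £36000 × 1.15% × 177/365 = £200.7616
Total = £794.1205

£794.12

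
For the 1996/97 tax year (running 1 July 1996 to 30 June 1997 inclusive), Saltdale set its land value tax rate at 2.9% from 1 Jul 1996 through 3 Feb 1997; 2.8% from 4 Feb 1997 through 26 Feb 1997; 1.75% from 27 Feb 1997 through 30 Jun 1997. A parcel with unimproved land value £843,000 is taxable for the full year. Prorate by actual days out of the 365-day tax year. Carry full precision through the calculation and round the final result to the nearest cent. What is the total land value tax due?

£21,100.41

1 Jul 1996 – 3 Feb 1997: 218 days at 2.9% → £843,000 × 2.9% × 218/365 = £14,601.2219
4 Feb – 26 Feb 1997: 23 days at 2.8% → £843,000 × 2.8% × 23/365 = £1,487.3753
27 Feb – 30 Jun 1997: 124 days at 1.75% → £843,000 × 1.75% × 124/365 = £5,011.8082
Total = £21,100.4055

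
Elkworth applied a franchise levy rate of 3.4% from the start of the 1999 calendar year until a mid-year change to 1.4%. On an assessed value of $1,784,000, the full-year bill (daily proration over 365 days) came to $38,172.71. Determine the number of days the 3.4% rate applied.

135 days

Let d = days at the first rate; then 365 − d days at the second rate.
$1,784,000 × [3.4%·d + 1.4%·(365−d)] / 365 = $38,172.71
Solving gives d = 135, so the new rate took effect on 16 May 1999.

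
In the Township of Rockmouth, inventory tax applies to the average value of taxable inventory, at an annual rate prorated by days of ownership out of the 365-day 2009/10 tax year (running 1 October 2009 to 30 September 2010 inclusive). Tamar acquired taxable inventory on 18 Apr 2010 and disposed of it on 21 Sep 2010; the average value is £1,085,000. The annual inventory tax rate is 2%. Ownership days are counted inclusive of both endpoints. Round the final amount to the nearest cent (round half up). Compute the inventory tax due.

Days held (18 Apr – 21 Sep 2010): 157 out of 365
Tax = £1,085,000 × 2% × 157/365 = £9,333.9726

£9,333.97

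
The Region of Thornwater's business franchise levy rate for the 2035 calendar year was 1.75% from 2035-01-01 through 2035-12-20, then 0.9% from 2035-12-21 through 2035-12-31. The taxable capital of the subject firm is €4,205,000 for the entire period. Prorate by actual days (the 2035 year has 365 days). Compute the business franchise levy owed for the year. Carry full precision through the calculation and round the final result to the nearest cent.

€72,510.33

2035-01-01 to 2035-12-20: 354 days at 1.75% → €4,205,000 × 1.75% × 354/365 = €71,369.7945
2035-12-21 to 2035-12-31: 11 days at 0.9% → €4,205,000 × 0.9% × 11/365 = €1,140.5342
Total = €72,510.3288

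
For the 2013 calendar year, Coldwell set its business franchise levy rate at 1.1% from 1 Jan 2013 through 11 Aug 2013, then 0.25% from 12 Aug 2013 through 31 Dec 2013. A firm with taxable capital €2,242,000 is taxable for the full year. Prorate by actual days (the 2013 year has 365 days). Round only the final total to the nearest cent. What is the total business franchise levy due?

€17,248.04

1 Jan – 11 Aug 2013: 223 days at 1.1% → €2,242,000 × 1.1% × 223/365 = €15,067.4685
12 Aug – 31 Dec 2013: 142 days at 0.25% → €2,242,000 × 0.25% × 142/365 = €2,180.5753
Total = €17,248.0438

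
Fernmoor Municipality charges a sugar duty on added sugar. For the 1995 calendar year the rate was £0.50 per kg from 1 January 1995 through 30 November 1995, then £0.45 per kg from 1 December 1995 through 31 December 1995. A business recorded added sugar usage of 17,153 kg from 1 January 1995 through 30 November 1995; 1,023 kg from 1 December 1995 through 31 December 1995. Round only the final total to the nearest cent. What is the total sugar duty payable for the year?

£9,036.85

1 January – 30 November 1995: 17,153 kg at £0.50/kg → £8,576.50
1 December – 31 December 1995: 1,023 kg at £0.45/kg → £460.35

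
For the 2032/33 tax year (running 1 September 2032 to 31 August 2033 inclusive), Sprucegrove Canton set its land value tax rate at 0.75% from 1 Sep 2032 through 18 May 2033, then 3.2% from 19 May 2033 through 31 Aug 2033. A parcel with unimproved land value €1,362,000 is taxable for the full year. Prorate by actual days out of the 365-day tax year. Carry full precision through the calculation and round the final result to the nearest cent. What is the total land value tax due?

1 Sep 2032 – 18 May 2033: 260 days at 0.75% → €1,362,000 × 0.75% × 260/365 = €7,276.4384
19 May – 31 Aug 2033: 105 days at 3.2% → €1,362,000 × 3.2% × 105/365 = €12,537.8630
Total = €19,814.3014

€19,814.30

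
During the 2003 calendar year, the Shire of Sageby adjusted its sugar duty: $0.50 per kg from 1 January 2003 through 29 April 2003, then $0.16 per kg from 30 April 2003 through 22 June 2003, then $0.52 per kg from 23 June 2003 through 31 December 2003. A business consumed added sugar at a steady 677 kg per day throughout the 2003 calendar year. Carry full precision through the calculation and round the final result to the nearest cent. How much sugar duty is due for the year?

$113,722.46

1 January – 29 April 2003: 119 days × 677 kg/day = 80,563 kg at $0.50/kg → $40,281.50
30 April – 22 June 2003: 54 days × 677 kg/day = 36,558 kg at $0.16/kg → $5,849.28
23 June – 31 December 2003: 192 days × 677 kg/day = 129,984 kg at $0.52/kg → $67,591.68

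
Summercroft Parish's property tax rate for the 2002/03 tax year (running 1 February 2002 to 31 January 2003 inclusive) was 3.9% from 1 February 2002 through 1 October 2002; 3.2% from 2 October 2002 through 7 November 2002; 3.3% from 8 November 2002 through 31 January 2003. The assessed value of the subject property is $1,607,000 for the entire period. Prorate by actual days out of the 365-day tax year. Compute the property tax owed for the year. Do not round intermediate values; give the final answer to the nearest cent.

1 February – 1 October 2002: 243 days at 3.9% → $1,607,000 × 3.9% × 243/365 = $41,724.7644
2 October – 7 November 2002: 37 days at 3.2% → $1,607,000 × 3.2% × 37/365 = $5,212.8438
8 November 2002 – 31 January 2003: 85 days at 3.3% → $1,607,000 × 3.3% × 85/365 = $12,349.6849
Total = $59,287.2932

$59,287.29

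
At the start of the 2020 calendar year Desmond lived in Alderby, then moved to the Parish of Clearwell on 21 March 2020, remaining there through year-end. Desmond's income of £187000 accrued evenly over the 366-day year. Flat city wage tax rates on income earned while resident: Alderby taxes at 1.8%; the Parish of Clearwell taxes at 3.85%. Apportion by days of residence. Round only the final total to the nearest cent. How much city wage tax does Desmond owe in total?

£6361.58

Alderby, 1 January – 20 March 2020: 80 days → £187000 × 1.8% × 80/366 = £735.7377
The Parish of Clearwell, 21 March – 31 December 2020: 286 days → £187000 × 3.85% × 286/366 = £5625.8388
Total = £6361.5765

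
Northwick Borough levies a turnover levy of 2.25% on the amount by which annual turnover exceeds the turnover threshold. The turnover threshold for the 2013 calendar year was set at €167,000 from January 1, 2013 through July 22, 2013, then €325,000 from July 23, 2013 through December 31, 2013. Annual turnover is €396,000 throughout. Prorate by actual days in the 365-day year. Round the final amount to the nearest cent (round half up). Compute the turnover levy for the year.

January 1 – July 22, 2013: 203 days, exemption €167,000 → (€396,000 − €167,000) × 2.25% × 203/365 = €2,865.6370
July 23 – December 31, 2013: 162 days, exemption €325,000 → (€396,000 − €325,000) × 2.25% × 162/365 = €709.0274
Total = €3,574.6644

€3,574.66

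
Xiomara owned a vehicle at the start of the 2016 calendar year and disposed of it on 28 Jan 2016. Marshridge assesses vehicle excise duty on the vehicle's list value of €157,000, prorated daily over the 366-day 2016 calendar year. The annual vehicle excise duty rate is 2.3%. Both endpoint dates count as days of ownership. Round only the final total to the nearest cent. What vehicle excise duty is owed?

€276.25

Days held (1 Jan – 28 Jan 2016): 28 out of 366
Tax = €157,000 × 2.3% × 28/366 = €276.2514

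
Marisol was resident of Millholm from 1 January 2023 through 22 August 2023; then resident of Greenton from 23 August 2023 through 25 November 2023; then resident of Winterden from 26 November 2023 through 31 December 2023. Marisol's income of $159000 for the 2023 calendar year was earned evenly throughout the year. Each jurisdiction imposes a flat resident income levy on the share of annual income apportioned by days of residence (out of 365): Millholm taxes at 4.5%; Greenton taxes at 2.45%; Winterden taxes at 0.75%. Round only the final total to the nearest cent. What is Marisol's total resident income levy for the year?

$5718.55

Millholm, 1 January – 22 August 2023: 234 days → $159000 × 4.5% × 234/365 = $4587.0411
Greenton, 23 August – 25 November 2023: 95 days → $159000 × 2.45% × 95/365 = $1013.8973
Winterden, 26 November – 31 December 2023: 36 days → $159000 × 0.75% × 36/365 = $117.6164
Total = $5718.5548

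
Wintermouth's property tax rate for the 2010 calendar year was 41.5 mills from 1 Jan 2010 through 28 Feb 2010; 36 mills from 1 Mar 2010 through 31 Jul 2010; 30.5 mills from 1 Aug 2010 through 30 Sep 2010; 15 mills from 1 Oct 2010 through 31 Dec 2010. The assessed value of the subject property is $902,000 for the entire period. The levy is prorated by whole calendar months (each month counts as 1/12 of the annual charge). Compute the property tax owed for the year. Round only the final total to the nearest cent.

$27,736.50

1 Jan – 28 Feb 2010: 2 months at 41.5 mills → $902,000 × 4.15% × 2/12 = $6,238.8333
1 Mar – 31 Jul 2010: 5 months at 36 mills → $902,000 × 3.6% × 5/12 = $13,530.0000
1 Aug – 30 Sep 2010: 2 months at 30.5 mills → $902,000 × 3.05% × 2/12 = $4,585.1667
1 Oct – 31 Dec 2010: 3 months at 15 mills → $902,000 × 1.5% × 3/12 = $3,382.5000
Total = $27,736.5000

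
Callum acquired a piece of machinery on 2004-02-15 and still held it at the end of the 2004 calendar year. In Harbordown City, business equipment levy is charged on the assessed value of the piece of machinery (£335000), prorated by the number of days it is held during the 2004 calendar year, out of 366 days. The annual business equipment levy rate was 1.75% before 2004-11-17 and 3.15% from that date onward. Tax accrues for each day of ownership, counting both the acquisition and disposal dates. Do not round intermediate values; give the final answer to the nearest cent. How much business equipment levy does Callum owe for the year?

2004-02-15 to 2004-11-16: 276 days at 1.75% → £335000 × 1.75% × 276/366 = £4420.9016
2004-11-17 to 2004-12-31: 45 days at 3.15% → £335000 × 3.15% × 45/366 = £1297.4385
Total = £5718.3402

£5718.34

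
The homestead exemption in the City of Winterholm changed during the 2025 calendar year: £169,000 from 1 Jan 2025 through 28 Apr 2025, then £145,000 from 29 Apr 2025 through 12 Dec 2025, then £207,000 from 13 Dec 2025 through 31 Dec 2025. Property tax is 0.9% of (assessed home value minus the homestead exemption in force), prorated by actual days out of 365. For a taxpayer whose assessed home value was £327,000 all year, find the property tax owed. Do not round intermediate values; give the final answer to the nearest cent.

£1,539.12

1 Jan – 28 Apr 2025: 118 days, exemption £169,000 → (£327,000 − £169,000) × 0.9% × 118/365 = £459.7151
29 Apr – 12 Dec 2025: 228 days, exemption £145,000 → (£327,000 − £145,000) × 0.9% × 228/365 = £1,023.1890
13 Dec – 31 Dec 2025: 19 days, exemption £207,000 → (£327,000 − £207,000) × 0.9% × 19/365 = £56.2192
Total = £1,539.1233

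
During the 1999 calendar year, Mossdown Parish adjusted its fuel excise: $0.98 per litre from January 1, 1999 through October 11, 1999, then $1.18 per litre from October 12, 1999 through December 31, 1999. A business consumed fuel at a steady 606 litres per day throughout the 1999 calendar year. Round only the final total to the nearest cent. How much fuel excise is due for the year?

$226,583.40

January 1 – October 11, 1999: 284 days × 606 litres/day = 172,104 litres at $0.98/litre → $168,661.92
October 12 – December 31, 1999: 81 days × 606 litres/day = 49,086 litres at $1.18/litre → $57,921.48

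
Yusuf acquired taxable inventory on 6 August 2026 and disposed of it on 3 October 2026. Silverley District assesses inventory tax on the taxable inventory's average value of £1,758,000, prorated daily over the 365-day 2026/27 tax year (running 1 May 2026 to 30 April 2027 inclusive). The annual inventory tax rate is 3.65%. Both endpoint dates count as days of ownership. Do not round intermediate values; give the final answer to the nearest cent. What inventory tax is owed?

£10,372.20

Days held (6 August – 3 October 2026): 59 out of 365
Tax = £1,758,000 × 3.65% × 59/365 = £10,372.2000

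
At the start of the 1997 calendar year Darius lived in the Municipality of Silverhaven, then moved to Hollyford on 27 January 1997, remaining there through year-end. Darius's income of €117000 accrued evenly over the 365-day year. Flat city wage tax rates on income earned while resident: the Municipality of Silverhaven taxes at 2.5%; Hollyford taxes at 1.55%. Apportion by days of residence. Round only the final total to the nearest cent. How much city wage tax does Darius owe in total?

The Municipality of Silverhaven, 1 January – 26 January 1997: 26 days → €117000 × 2.5% × 26/365 = €208.3562
Hollyford, 27 January – 31 December 1997: 339 days → €117000 × 1.55% × 339/365 = €1684.3192
Total = €1892.6753

€1892.68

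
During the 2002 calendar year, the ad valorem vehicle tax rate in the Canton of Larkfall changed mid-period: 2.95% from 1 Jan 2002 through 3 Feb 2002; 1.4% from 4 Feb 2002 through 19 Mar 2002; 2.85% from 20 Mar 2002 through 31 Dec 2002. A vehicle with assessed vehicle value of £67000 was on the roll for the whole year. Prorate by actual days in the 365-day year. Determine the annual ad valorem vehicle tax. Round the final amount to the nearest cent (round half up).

£1798.63

1 Jan – 3 Feb 2002: 34 days at 2.95% → £67000 × 2.95% × 34/365 = £184.1123
4 Feb – 19 Mar 2002: 44 days at 1.4% → £67000 × 1.4% × 44/365 = £113.0740
20 Mar – 31 Dec 2002: 287 days at 2.85% → £67000 × 2.85% × 287/365 = £1501.4425
Total = £1798.6288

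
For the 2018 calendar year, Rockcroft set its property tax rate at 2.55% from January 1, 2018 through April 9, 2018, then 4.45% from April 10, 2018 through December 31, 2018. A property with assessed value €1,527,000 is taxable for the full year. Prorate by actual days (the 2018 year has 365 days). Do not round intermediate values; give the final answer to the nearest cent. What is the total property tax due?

January 1 – April 9, 2018: 99 days at 2.55% → €1,527,000 × 2.55% × 99/365 = €10,561.4014
April 10 – December 31, 2018: 266 days at 4.45% → €1,527,000 × 4.45% × 266/365 = €49,520.8192
Total = €60,082.2205

€60,082.22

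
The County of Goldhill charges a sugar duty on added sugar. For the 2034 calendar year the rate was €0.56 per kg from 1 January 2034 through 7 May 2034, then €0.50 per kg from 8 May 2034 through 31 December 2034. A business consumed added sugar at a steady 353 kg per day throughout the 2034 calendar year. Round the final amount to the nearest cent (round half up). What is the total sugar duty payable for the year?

1 January – 7 May 2034: 127 days × 353 kg/day = 44,831 kg at €0.56/kg → €25105.36
8 May – 31 December 2034: 238 days × 353 kg/day = 84,014 kg at €0.50/kg → €42007.00

€67112.36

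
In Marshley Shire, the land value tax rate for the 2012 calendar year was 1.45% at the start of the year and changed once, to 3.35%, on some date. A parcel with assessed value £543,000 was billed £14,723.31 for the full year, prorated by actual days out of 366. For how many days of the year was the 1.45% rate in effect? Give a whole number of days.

123 days

Let d = days at the first rate; then 366 − d days at the second rate.
£543,000 × [1.45%·d + 3.35%·(366−d)] / 366 = £14,723.31
Solving gives d = 123, so the new rate took effect on May 3, 2012.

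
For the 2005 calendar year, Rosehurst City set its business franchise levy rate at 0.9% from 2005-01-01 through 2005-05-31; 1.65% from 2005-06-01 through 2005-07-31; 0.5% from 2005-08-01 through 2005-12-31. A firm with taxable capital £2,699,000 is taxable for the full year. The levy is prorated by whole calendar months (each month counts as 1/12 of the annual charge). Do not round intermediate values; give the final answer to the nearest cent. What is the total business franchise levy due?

£23,166.42

2005-01-01 to 2005-05-31: 5 months at 0.9% → £2,699,000 × 0.9% × 5/12 = £10,121.2500
2005-06-01 to 2005-07-31: 2 months at 1.65% → £2,699,000 × 1.65% × 2/12 = £7,422.2500
2005-08-01 to 2005-12-31: 5 months at 0.5% → £2,699,000 × 0.5% × 5/12 = £5,622.9167
Total = £23,166.4167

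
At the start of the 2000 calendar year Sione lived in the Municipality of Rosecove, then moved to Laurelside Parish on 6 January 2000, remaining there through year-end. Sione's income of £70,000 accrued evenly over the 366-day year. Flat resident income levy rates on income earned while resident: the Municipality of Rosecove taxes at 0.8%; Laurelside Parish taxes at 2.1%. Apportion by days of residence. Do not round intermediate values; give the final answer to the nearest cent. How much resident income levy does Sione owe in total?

The Municipality of Rosecove, 1 January – 5 January 2000: 5 days → £70,000 × 0.8% × 5/366 = £7.6503
Laurelside Parish, 6 January – 31 December 2000: 361 days → £70,000 × 2.1% × 361/366 = £1,449.9180
Total = £1,457.5683

£1,457.57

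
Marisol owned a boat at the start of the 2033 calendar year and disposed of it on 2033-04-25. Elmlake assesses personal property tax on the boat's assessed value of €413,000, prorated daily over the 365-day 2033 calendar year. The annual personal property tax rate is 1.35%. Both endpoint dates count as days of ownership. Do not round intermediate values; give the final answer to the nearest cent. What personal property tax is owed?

€1,756.66

Days held (2033-01-01 to 2033-04-25): 115 out of 365
Tax = €413,000 × 1.35% × 115/365 = €1,756.6644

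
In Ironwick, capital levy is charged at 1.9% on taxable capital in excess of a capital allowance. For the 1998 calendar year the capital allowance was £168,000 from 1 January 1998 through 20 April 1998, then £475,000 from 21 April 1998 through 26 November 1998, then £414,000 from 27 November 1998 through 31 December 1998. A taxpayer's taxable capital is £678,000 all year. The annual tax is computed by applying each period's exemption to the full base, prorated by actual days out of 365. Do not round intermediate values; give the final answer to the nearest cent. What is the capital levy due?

1 January – 20 April 1998: 110 days, exemption £168,000 → (£678,000 − £168,000) × 1.9% × 110/365 = £2,920.2740
21 April – 26 November 1998: 220 days, exemption £475,000 → (£678,000 − £475,000) × 1.9% × 220/365 = £2,324.7671
27 November – 31 December 1998: 35 days, exemption £414,000 → (£678,000 − £414,000) × 1.9% × 35/365 = £480.9863
Total = £5,726.0274

£5,726.03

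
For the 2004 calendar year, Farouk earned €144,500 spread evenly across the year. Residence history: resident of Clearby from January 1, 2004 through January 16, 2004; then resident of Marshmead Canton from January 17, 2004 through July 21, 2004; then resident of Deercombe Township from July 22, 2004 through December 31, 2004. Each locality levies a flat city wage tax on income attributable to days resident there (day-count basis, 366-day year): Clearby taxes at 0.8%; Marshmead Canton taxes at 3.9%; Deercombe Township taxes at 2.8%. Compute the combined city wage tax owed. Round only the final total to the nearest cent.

Clearby, January 1 – January 16, 2004: 16 days → €144,500 × 0.8% × 16/366 = €50.5355
Marshmead Canton, January 17 – July 21, 2004: 187 days → €144,500 × 3.9% × 187/366 = €2,879.3402
Deercombe Township, July 22 – December 31, 2004: 163 days → €144,500 × 2.8% × 163/366 = €1,801.9071
Total = €4,731.7828

€4,731.78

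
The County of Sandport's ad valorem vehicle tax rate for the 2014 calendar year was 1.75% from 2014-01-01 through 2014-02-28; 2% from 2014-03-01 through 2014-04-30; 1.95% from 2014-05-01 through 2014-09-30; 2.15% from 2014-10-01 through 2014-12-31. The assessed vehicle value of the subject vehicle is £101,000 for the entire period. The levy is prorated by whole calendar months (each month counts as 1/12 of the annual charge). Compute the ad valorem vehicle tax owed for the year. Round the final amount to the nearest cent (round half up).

£1,994.75

2014-01-01 to 2014-02-28: 2 months at 1.75% → £101,000 × 1.75% × 2/12 = £294.5833
2014-03-01 to 2014-04-30: 2 months at 2% → £101,000 × 2% × 2/12 = £336.6667
2014-05-01 to 2014-09-30: 5 months at 1.95% → £101,000 × 1.95% × 5/12 = £820.6250
2014-10-01 to 2014-12-31: 3 months at 2.15% → £101,000 × 2.15% × 3/12 = £542.8750
Total = £1,994.7500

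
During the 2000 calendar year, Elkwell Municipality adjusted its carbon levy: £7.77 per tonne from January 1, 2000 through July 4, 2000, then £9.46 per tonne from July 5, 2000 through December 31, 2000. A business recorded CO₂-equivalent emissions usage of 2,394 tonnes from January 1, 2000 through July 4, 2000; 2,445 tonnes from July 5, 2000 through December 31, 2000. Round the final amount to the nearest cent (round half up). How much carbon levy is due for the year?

£41,731.08

January 1 – July 4, 2000: 2,394 tonnes at £7.77/tonne → £18,601.38
July 5 – December 31, 2000: 2,445 tonnes at £9.46/tonne → £23,129.70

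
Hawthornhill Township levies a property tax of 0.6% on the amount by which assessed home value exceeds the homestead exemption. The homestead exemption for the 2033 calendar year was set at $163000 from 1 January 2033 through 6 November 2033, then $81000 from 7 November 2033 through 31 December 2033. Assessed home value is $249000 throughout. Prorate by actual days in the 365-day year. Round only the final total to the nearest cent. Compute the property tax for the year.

$590.14

1 January – 6 November 2033: 310 days, exemption $163000 → ($249000 − $163000) × 0.6% × 310/365 = $438.2466
7 November – 31 December 2033: 55 days, exemption $81000 → ($249000 − $81000) × 0.6% × 55/365 = $151.8904
Total = $590.1370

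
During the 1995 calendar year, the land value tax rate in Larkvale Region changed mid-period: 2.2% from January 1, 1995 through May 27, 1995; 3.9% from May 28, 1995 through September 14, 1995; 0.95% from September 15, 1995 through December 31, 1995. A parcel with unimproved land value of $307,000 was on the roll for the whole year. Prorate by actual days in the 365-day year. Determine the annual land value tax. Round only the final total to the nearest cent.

$7,191.37

January 1 – May 27, 1995: 147 days at 2.2% → $307,000 × 2.2% × 147/365 = $2,720.1041
May 28 – September 14, 1995: 110 days at 3.9% → $307,000 × 3.9% × 110/365 = $3,608.3014
September 15 – December 31, 1995: 108 days at 0.95% → $307,000 × 0.95% × 108/365 = $862.9644
Total = $7,191.3699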